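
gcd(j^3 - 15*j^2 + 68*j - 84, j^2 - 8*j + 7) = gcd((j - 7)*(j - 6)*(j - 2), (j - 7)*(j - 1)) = j - 7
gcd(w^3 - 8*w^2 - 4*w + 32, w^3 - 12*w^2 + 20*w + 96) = w^2 - 6*w - 16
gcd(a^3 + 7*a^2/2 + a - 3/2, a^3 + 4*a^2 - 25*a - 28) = a + 1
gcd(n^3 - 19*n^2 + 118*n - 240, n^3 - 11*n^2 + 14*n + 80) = n^2 - 13*n + 40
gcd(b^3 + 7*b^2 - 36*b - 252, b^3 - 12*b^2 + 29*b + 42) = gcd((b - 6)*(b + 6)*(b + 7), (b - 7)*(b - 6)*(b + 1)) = b - 6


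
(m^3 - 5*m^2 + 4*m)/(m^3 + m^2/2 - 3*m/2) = 2*(m - 4)/(2*m + 3)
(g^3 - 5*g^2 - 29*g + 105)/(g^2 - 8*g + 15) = (g^2 - 2*g - 35)/(g - 5)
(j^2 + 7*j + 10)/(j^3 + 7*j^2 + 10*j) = 1/j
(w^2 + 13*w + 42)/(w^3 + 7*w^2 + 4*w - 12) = (w + 7)/(w^2 + w - 2)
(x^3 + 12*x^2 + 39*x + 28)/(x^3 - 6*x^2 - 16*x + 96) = (x^2 + 8*x + 7)/(x^2 - 10*x + 24)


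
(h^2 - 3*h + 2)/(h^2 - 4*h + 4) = (h - 1)/(h - 2)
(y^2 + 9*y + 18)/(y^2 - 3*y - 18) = (y + 6)/(y - 6)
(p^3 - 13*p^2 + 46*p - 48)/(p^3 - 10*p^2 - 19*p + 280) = (p^2 - 5*p + 6)/(p^2 - 2*p - 35)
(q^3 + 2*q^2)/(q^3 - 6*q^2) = (q + 2)/(q - 6)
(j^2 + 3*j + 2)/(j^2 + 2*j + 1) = (j + 2)/(j + 1)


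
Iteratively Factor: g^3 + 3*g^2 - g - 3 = (g + 3)*(g^2 - 1) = (g + 1)*(g + 3)*(g - 1)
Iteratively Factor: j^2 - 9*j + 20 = (j - 4)*(j - 5)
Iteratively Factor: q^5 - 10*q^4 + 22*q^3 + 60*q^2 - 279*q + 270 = (q + 3)*(q^4 - 13*q^3 + 61*q^2 - 123*q + 90) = (q - 5)*(q + 3)*(q^3 - 8*q^2 + 21*q - 18) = (q - 5)*(q - 3)*(q + 3)*(q^2 - 5*q + 6) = (q - 5)*(q - 3)^2*(q + 3)*(q - 2)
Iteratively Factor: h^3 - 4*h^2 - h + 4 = (h + 1)*(h^2 - 5*h + 4) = (h - 4)*(h + 1)*(h - 1)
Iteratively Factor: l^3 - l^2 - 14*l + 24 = (l - 2)*(l^2 + l - 12) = (l - 2)*(l + 4)*(l - 3)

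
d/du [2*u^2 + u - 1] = 4*u + 1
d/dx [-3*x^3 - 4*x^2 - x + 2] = -9*x^2 - 8*x - 1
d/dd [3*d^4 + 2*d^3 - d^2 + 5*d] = 12*d^3 + 6*d^2 - 2*d + 5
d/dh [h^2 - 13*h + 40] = 2*h - 13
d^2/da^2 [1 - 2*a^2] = -4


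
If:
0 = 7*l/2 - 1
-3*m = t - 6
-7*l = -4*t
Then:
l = 2/7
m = 11/6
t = 1/2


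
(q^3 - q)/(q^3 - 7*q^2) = (q^2 - 1)/(q*(q - 7))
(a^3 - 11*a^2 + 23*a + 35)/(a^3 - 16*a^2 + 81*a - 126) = (a^2 - 4*a - 5)/(a^2 - 9*a + 18)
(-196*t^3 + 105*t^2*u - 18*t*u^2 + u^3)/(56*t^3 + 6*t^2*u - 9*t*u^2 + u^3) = (-7*t + u)/(2*t + u)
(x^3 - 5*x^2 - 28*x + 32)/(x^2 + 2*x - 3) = (x^2 - 4*x - 32)/(x + 3)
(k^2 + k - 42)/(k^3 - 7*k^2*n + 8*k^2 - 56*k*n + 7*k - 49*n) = (k - 6)/(k^2 - 7*k*n + k - 7*n)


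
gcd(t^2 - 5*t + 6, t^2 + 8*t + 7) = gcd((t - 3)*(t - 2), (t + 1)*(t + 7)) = 1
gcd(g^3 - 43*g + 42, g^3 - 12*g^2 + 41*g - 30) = g^2 - 7*g + 6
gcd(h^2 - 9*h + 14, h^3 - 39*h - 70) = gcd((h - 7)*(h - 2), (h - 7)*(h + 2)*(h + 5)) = h - 7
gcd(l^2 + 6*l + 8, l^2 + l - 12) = l + 4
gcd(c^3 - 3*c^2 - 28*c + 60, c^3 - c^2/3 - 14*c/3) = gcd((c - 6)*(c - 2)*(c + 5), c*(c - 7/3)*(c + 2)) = 1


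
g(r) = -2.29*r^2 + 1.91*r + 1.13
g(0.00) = 1.13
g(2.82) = -11.69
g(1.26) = -0.10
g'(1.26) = -3.86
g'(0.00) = 1.91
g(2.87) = -12.25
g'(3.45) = -13.89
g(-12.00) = -351.55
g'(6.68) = -28.68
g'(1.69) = -5.83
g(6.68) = -88.30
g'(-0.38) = 3.65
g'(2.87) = -11.23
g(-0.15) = 0.79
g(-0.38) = 0.07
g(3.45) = -19.54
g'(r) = 1.91 - 4.58*r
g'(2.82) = -11.01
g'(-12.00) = 56.87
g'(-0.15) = 2.60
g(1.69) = -2.18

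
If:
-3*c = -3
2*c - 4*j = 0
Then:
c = 1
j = 1/2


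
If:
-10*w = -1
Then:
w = 1/10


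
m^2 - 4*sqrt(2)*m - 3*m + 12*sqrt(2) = (m - 3)*(m - 4*sqrt(2))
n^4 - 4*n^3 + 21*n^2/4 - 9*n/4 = n*(n - 3/2)^2*(n - 1)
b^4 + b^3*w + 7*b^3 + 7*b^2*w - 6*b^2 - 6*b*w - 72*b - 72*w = (b - 3)*(b + 4)*(b + 6)*(b + w)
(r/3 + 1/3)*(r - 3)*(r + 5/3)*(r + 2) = r^4/3 + 5*r^3/9 - 7*r^2/3 - 53*r/9 - 10/3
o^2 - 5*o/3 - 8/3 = (o - 8/3)*(o + 1)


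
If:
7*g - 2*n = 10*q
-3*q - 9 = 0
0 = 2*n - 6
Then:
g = -24/7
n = 3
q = -3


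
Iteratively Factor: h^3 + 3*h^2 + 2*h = (h + 1)*(h^2 + 2*h) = (h + 1)*(h + 2)*(h)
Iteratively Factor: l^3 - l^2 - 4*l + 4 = (l - 1)*(l^2 - 4) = (l - 2)*(l - 1)*(l + 2)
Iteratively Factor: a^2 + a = (a)*(a + 1)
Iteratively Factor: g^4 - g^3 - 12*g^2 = (g - 4)*(g^3 + 3*g^2) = g*(g - 4)*(g^2 + 3*g) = g^2*(g - 4)*(g + 3)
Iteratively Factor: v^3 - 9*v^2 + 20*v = (v)*(v^2 - 9*v + 20) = v*(v - 5)*(v - 4)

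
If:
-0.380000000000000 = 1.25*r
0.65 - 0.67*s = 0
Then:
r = -0.30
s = 0.97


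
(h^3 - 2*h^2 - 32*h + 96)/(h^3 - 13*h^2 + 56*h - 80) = (h + 6)/(h - 5)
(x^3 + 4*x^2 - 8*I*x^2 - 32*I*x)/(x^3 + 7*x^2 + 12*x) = (x - 8*I)/(x + 3)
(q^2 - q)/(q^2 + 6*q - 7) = q/(q + 7)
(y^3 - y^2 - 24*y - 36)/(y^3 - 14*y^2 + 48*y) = (y^2 + 5*y + 6)/(y*(y - 8))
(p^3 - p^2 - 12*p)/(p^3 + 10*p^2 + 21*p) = (p - 4)/(p + 7)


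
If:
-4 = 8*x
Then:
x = -1/2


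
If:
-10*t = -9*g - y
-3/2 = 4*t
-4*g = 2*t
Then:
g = 3/16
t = -3/8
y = -87/16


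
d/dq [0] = 0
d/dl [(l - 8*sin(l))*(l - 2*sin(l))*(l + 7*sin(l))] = -3*l^2*cos(l) + 3*l^2 - 6*l*sin(l) - 54*l*sin(2*l) + 336*sin(l)^2*cos(l) - 54*sin(l)^2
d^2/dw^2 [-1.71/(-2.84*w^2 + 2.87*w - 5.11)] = (-27.584352*w^2 + 27.875736*w + 1.71*(5.68*w - 2.87)*(11.36*w - 5.74) - 49.632408)/(2.84*w^2 - 2.87*w + 5.11)^3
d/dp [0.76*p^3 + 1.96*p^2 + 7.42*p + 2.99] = 2.28*p^2 + 3.92*p + 7.42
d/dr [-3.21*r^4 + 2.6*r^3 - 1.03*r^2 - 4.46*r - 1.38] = -12.84*r^3 + 7.8*r^2 - 2.06*r - 4.46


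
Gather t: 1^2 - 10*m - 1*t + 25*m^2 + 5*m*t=25*m^2 - 10*m + t*(5*m - 1) + 1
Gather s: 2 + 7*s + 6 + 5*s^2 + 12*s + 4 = 5*s^2 + 19*s + 12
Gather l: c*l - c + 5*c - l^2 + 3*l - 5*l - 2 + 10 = 4*c - l^2 + l*(c - 2) + 8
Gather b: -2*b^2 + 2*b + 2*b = -2*b^2 + 4*b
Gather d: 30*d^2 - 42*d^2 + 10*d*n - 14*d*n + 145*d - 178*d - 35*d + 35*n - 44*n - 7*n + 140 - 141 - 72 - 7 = -12*d^2 + d*(-4*n - 68) - 16*n - 80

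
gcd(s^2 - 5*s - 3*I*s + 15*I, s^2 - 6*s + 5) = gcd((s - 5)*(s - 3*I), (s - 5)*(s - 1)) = s - 5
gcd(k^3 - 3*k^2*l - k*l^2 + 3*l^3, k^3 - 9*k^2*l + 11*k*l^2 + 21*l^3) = k^2 - 2*k*l - 3*l^2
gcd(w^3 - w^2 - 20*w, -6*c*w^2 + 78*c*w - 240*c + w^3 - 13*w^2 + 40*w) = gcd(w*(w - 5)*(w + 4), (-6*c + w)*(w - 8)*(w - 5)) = w - 5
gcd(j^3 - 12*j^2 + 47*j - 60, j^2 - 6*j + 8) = j - 4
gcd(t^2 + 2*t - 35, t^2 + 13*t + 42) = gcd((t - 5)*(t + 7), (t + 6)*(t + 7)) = t + 7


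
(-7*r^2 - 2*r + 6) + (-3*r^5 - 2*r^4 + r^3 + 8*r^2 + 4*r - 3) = -3*r^5 - 2*r^4 + r^3 + r^2 + 2*r + 3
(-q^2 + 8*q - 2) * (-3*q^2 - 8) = 3*q^4 - 24*q^3 + 14*q^2 - 64*q + 16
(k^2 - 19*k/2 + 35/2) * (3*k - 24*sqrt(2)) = 3*k^3 - 24*sqrt(2)*k^2 - 57*k^2/2 + 105*k/2 + 228*sqrt(2)*k - 420*sqrt(2)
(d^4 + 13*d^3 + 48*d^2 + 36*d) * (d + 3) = d^5 + 16*d^4 + 87*d^3 + 180*d^2 + 108*d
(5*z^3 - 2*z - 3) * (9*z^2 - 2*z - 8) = 45*z^5 - 10*z^4 - 58*z^3 - 23*z^2 + 22*z + 24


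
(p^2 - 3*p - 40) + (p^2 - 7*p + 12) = 2*p^2 - 10*p - 28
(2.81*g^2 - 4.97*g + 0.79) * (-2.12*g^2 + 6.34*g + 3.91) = -5.9572*g^4 + 28.3518*g^3 - 22.1975*g^2 - 14.4241*g + 3.0889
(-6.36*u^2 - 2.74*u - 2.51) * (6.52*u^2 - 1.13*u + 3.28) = -41.4672*u^4 - 10.678*u^3 - 34.1298*u^2 - 6.1509*u - 8.2328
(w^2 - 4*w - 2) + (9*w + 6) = w^2 + 5*w + 4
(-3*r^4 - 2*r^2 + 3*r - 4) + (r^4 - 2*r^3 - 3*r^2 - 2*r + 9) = -2*r^4 - 2*r^3 - 5*r^2 + r + 5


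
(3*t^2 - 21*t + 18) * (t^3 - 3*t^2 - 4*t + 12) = 3*t^5 - 30*t^4 + 69*t^3 + 66*t^2 - 324*t + 216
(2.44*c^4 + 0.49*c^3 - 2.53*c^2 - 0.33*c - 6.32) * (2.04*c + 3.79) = 4.9776*c^5 + 10.2472*c^4 - 3.3041*c^3 - 10.2619*c^2 - 14.1435*c - 23.9528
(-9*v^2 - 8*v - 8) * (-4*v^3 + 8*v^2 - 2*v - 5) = 36*v^5 - 40*v^4 - 14*v^3 - 3*v^2 + 56*v + 40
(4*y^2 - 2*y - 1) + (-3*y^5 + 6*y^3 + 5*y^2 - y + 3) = -3*y^5 + 6*y^3 + 9*y^2 - 3*y + 2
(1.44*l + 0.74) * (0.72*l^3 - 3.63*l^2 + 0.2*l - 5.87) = 1.0368*l^4 - 4.6944*l^3 - 2.3982*l^2 - 8.3048*l - 4.3438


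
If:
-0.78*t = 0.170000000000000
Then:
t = -0.22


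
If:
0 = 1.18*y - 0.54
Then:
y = 0.46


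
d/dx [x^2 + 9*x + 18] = 2*x + 9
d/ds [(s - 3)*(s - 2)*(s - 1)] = 3*s^2 - 12*s + 11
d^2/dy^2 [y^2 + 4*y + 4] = 2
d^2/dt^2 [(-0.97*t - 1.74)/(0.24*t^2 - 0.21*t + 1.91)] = (-(0.48*t - 0.21)*(0.96*t - 0.42)*(0.97*t + 1.74) + (1.3968*t + 0.4278)*(0.24*t^2 - 0.21*t + 1.91))/(0.24*t^2 - 0.21*t + 1.91)^3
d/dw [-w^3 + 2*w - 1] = 2 - 3*w^2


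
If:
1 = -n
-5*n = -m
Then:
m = -5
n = -1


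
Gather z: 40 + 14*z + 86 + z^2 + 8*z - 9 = z^2 + 22*z + 117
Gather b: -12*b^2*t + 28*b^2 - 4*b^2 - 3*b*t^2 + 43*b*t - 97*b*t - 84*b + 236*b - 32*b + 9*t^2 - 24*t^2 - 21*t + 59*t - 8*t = b^2*(24 - 12*t) + b*(-3*t^2 - 54*t + 120) - 15*t^2 + 30*t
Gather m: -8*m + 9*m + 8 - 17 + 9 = m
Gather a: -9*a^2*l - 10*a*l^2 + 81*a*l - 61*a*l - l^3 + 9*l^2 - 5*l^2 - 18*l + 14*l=-9*a^2*l + a*(-10*l^2 + 20*l) - l^3 + 4*l^2 - 4*l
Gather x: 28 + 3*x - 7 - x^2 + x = -x^2 + 4*x + 21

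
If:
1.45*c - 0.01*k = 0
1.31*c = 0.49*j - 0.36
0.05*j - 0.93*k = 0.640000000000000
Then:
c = -0.00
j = 0.72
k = -0.65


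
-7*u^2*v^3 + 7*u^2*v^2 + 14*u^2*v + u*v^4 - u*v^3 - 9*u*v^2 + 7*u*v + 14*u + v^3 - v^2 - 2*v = (-7*u + v)*(v - 2)*(v + 1)*(u*v + 1)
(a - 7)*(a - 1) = a^2 - 8*a + 7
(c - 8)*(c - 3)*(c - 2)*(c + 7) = c^4 - 6*c^3 - 45*c^2 + 274*c - 336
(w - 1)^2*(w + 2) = w^3 - 3*w + 2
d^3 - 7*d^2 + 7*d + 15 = (d - 5)*(d - 3)*(d + 1)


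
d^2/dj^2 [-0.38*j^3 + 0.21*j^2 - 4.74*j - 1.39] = 0.42 - 2.28*j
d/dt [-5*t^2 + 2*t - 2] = 2 - 10*t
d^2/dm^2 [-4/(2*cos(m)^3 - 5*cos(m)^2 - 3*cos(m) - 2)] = 32*(2*(10*cos(m) - 3*cos(2*m))^2*sin(m)^2 + (3*cos(m) + 20*cos(2*m) - 9*cos(3*m))*(-2*cos(m)^3 + 5*cos(m)^2 + 3*cos(m) + 2)/2)/(3*cos(m) + 5*cos(2*m) - cos(3*m) + 9)^3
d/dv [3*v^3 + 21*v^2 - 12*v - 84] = 9*v^2 + 42*v - 12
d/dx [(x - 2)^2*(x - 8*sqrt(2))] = (x - 2)*(3*x - 16*sqrt(2) - 2)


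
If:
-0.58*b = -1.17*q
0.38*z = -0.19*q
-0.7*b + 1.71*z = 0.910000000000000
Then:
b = -0.81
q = -0.40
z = 0.20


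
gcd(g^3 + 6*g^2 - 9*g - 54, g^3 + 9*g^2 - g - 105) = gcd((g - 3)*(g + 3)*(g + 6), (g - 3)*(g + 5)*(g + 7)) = g - 3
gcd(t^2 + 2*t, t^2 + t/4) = t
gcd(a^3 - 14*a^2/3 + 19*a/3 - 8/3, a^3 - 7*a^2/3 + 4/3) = a - 1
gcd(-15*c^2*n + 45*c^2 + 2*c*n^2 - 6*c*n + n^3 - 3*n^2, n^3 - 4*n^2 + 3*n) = n - 3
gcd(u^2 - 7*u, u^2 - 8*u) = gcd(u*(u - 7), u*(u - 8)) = u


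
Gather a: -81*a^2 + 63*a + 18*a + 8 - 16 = -81*a^2 + 81*a - 8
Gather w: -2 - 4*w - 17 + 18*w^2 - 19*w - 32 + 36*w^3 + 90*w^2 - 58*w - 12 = 36*w^3 + 108*w^2 - 81*w - 63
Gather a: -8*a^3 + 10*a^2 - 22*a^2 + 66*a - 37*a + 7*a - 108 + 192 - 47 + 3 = -8*a^3 - 12*a^2 + 36*a + 40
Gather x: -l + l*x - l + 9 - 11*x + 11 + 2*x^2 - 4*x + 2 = -2*l + 2*x^2 + x*(l - 15) + 22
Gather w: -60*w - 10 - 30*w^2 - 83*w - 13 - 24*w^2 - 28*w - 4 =-54*w^2 - 171*w - 27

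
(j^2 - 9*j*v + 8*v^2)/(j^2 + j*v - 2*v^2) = (j - 8*v)/(j + 2*v)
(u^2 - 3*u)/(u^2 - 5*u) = (u - 3)/(u - 5)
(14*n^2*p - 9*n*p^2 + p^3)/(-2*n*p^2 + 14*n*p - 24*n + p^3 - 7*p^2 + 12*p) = p*(-7*n + p)/(p^2 - 7*p + 12)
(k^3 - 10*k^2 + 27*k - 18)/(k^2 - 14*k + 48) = (k^2 - 4*k + 3)/(k - 8)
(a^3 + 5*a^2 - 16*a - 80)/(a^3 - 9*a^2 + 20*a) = (a^2 + 9*a + 20)/(a*(a - 5))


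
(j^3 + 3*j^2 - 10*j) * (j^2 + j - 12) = j^5 + 4*j^4 - 19*j^3 - 46*j^2 + 120*j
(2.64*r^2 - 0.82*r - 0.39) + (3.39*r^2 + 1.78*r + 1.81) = 6.03*r^2 + 0.96*r + 1.42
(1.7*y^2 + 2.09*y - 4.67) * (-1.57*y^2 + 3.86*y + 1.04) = -2.669*y^4 + 3.2807*y^3 + 17.1673*y^2 - 15.8526*y - 4.8568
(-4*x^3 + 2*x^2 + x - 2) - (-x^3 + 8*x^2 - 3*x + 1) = -3*x^3 - 6*x^2 + 4*x - 3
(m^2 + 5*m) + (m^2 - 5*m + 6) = 2*m^2 + 6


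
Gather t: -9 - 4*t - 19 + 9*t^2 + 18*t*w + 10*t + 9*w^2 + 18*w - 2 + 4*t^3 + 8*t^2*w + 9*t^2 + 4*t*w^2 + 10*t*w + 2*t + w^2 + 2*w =4*t^3 + t^2*(8*w + 18) + t*(4*w^2 + 28*w + 8) + 10*w^2 + 20*w - 30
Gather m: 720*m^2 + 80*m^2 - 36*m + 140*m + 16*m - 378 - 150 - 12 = 800*m^2 + 120*m - 540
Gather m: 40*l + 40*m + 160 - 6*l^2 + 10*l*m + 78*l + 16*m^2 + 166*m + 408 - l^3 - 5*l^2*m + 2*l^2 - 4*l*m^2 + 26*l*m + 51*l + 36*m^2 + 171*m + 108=-l^3 - 4*l^2 + 169*l + m^2*(52 - 4*l) + m*(-5*l^2 + 36*l + 377) + 676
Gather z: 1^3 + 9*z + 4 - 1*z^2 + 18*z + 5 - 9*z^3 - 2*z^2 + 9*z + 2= -9*z^3 - 3*z^2 + 36*z + 12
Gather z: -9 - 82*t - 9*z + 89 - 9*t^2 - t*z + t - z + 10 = -9*t^2 - 81*t + z*(-t - 10) + 90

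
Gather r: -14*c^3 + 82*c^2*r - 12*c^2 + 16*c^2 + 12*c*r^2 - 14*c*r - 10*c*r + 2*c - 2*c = -14*c^3 + 4*c^2 + 12*c*r^2 + r*(82*c^2 - 24*c)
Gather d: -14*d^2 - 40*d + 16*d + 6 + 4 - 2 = -14*d^2 - 24*d + 8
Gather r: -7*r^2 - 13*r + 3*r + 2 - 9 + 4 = -7*r^2 - 10*r - 3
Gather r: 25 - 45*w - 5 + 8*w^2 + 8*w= 8*w^2 - 37*w + 20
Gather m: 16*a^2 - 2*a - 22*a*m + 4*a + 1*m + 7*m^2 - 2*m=16*a^2 + 2*a + 7*m^2 + m*(-22*a - 1)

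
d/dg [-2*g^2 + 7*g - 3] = 7 - 4*g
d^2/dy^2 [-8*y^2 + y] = -16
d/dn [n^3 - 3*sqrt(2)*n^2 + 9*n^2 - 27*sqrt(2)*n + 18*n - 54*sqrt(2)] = 3*n^2 - 6*sqrt(2)*n + 18*n - 27*sqrt(2) + 18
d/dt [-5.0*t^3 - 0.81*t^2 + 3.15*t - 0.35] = -15.0*t^2 - 1.62*t + 3.15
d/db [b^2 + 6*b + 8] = 2*b + 6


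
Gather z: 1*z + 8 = z + 8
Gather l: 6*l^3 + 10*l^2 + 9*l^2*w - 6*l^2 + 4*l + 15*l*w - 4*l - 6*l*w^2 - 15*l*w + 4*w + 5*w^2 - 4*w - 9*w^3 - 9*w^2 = 6*l^3 + l^2*(9*w + 4) - 6*l*w^2 - 9*w^3 - 4*w^2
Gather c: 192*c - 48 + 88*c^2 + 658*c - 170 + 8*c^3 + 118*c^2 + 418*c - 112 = 8*c^3 + 206*c^2 + 1268*c - 330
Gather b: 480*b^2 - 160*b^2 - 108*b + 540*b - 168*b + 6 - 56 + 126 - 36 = 320*b^2 + 264*b + 40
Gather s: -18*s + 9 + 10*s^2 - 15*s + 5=10*s^2 - 33*s + 14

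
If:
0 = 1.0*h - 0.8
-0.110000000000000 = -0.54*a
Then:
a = 0.20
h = 0.80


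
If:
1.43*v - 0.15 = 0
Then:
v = 0.10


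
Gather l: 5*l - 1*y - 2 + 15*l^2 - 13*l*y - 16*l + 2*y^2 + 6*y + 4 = 15*l^2 + l*(-13*y - 11) + 2*y^2 + 5*y + 2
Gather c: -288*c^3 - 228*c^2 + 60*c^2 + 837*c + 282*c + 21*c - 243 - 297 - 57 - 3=-288*c^3 - 168*c^2 + 1140*c - 600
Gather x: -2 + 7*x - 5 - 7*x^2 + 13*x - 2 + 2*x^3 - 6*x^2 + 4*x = 2*x^3 - 13*x^2 + 24*x - 9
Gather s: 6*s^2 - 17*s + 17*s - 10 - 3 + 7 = 6*s^2 - 6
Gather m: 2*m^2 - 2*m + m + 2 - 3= 2*m^2 - m - 1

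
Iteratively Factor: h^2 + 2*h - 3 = (h - 1)*(h + 3)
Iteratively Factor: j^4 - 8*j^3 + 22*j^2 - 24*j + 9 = (j - 3)*(j^3 - 5*j^2 + 7*j - 3) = (j - 3)*(j - 1)*(j^2 - 4*j + 3) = (j - 3)*(j - 1)^2*(j - 3)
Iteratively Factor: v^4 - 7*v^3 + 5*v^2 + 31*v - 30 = (v + 2)*(v^3 - 9*v^2 + 23*v - 15) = (v - 3)*(v + 2)*(v^2 - 6*v + 5) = (v - 5)*(v - 3)*(v + 2)*(v - 1)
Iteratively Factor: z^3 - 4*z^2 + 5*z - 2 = (z - 1)*(z^2 - 3*z + 2) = (z - 1)^2*(z - 2)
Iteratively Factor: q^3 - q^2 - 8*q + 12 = (q - 2)*(q^2 + q - 6) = (q - 2)*(q + 3)*(q - 2)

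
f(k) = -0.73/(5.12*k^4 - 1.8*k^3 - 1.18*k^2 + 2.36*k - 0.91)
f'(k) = -0.73*(-20.48*k^3 + 5.4*k^2 + 2.36*k - 2.36)/(5.12*k^4 - 1.8*k^3 - 1.18*k^2 + 2.36*k - 0.91)^2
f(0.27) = 1.99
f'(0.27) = 9.39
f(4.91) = -0.00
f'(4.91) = 0.00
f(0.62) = -1.71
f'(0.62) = 14.81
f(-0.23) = 0.49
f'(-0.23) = 0.79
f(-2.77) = -0.00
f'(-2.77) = -0.00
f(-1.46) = -0.03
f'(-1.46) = -0.10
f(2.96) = -0.00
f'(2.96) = 0.00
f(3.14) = -0.00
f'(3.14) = 0.00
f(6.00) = -0.00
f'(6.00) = 0.00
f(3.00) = -0.00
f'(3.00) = 0.00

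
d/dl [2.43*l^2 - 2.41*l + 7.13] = 4.86*l - 2.41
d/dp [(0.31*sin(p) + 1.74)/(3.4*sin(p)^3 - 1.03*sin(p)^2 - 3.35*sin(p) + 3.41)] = (-2.108*sin(p)^3 - 17.4287*sin(p)^2 + 3.5844*sin(p) + 6.8861)*cos(p)/(11.56*sin(p)^6 - 7.004*sin(p)^5 - 21.7191*sin(p)^4 + 30.089*sin(p)^3 + 4.1979*sin(p)^2 - 22.847*sin(p) + 11.6281)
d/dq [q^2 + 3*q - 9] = 2*q + 3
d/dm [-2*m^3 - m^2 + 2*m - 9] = -6*m^2 - 2*m + 2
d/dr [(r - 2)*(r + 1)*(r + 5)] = 3*r^2 + 8*r - 7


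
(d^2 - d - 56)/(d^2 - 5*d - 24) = (d + 7)/(d + 3)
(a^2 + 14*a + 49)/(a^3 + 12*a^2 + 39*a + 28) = (a + 7)/(a^2 + 5*a + 4)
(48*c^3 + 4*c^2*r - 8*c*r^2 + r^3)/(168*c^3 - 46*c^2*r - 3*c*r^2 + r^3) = (2*c + r)/(7*c + r)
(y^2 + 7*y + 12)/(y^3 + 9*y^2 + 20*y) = (y + 3)/(y*(y + 5))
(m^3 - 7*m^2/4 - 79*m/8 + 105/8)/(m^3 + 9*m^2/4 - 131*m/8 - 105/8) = (4*m^2 + 7*m - 15)/(4*m^2 + 23*m + 15)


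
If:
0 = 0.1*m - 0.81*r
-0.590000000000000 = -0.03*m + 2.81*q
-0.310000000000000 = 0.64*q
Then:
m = -25.70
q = -0.48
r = -3.17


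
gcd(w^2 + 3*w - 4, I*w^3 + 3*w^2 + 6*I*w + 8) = 1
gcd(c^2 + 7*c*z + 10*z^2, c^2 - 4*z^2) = c + 2*z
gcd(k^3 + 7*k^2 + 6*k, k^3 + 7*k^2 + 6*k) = k^3 + 7*k^2 + 6*k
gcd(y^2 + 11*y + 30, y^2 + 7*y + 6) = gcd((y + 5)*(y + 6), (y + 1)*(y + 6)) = y + 6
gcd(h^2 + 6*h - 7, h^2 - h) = h - 1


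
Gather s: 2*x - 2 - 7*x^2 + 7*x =-7*x^2 + 9*x - 2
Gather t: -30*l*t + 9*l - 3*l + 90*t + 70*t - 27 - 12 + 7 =6*l + t*(160 - 30*l) - 32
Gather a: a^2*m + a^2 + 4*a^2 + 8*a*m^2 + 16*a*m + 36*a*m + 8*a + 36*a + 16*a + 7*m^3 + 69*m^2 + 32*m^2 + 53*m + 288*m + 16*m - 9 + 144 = a^2*(m + 5) + a*(8*m^2 + 52*m + 60) + 7*m^3 + 101*m^2 + 357*m + 135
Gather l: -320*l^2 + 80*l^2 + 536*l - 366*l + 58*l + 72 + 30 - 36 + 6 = -240*l^2 + 228*l + 72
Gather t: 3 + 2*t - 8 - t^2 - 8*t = -t^2 - 6*t - 5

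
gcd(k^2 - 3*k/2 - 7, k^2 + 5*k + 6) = k + 2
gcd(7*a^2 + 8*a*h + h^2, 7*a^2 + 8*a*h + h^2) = 7*a^2 + 8*a*h + h^2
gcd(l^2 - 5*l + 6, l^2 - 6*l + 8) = l - 2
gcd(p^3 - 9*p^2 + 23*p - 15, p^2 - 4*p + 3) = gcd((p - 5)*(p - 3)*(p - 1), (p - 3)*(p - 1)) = p^2 - 4*p + 3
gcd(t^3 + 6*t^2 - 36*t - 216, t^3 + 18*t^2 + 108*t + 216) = t^2 + 12*t + 36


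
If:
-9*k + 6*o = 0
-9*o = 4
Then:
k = -8/27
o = -4/9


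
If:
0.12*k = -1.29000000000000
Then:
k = -10.75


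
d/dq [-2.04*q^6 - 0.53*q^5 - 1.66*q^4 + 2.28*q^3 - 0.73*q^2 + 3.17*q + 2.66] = -12.24*q^5 - 2.65*q^4 - 6.64*q^3 + 6.84*q^2 - 1.46*q + 3.17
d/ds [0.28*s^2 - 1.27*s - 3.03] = 0.56*s - 1.27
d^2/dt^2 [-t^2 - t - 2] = -2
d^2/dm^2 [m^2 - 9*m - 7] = 2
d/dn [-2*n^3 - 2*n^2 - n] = -6*n^2 - 4*n - 1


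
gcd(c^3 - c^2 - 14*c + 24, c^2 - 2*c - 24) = c + 4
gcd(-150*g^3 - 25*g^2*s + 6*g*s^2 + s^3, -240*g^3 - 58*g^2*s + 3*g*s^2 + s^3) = 30*g^2 + 11*g*s + s^2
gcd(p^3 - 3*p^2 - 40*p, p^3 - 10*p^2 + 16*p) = p^2 - 8*p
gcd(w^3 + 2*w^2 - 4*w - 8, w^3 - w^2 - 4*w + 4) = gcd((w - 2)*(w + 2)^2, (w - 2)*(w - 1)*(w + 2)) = w^2 - 4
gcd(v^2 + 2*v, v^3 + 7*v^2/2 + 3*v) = v^2 + 2*v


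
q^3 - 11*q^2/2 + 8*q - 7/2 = (q - 7/2)*(q - 1)^2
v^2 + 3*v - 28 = (v - 4)*(v + 7)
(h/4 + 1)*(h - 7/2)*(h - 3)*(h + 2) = h^4/4 - h^3/8 - 41*h^2/8 + 11*h/4 + 21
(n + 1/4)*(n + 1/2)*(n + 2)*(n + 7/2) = n^4 + 25*n^3/4 + 45*n^2/4 + 95*n/16 + 7/8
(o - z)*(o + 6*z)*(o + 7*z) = o^3 + 12*o^2*z + 29*o*z^2 - 42*z^3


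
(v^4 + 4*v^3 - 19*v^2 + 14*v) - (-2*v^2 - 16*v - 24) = v^4 + 4*v^3 - 17*v^2 + 30*v + 24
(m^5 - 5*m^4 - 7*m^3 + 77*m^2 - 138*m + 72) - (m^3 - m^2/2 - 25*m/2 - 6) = m^5 - 5*m^4 - 8*m^3 + 155*m^2/2 - 251*m/2 + 78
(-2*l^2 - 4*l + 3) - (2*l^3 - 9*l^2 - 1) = -2*l^3 + 7*l^2 - 4*l + 4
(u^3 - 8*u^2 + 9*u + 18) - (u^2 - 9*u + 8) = u^3 - 9*u^2 + 18*u + 10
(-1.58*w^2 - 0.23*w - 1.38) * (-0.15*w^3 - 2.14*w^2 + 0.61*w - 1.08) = 0.237*w^5 + 3.4157*w^4 - 0.2646*w^3 + 4.5193*w^2 - 0.5934*w + 1.4904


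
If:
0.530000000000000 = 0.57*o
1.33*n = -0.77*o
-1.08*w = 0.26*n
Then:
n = -0.54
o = 0.93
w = 0.13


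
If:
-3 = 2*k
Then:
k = -3/2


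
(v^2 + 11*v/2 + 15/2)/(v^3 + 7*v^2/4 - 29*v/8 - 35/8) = 4*(v + 3)/(4*v^2 - 3*v - 7)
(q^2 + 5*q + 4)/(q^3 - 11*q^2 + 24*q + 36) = (q + 4)/(q^2 - 12*q + 36)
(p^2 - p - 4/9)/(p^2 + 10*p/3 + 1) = (p - 4/3)/(p + 3)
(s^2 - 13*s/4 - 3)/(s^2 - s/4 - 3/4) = (s - 4)/(s - 1)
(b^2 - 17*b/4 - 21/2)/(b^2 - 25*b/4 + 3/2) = (4*b + 7)/(4*b - 1)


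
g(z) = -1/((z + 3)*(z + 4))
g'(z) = 1/((z + 3)*(z + 4)^2) + 1/((z + 3)^2*(z + 4)) = (2*z + 7)/((z + 3)^2*(z + 4)^2)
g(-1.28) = -0.21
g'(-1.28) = 0.20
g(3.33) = -0.02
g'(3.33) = 0.01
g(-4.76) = -0.75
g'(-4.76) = -1.41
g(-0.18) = -0.09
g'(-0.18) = 0.06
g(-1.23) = -0.20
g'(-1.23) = 0.19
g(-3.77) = 5.65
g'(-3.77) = -17.22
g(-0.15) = -0.09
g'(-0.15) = 0.06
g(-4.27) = -2.92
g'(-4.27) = -13.10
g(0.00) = -0.08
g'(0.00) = 0.05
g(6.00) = -0.01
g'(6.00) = 0.00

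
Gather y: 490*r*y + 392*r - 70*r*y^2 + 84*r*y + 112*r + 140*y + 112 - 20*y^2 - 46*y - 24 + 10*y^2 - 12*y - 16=504*r + y^2*(-70*r - 10) + y*(574*r + 82) + 72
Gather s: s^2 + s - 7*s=s^2 - 6*s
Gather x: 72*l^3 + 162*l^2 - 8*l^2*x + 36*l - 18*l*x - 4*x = 72*l^3 + 162*l^2 + 36*l + x*(-8*l^2 - 18*l - 4)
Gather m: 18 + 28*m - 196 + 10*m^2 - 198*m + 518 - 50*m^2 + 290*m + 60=-40*m^2 + 120*m + 400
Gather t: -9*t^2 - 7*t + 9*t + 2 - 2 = -9*t^2 + 2*t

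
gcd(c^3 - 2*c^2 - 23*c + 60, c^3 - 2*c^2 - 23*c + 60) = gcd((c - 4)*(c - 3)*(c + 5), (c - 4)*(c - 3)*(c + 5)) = c^3 - 2*c^2 - 23*c + 60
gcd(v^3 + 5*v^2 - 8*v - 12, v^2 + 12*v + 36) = v + 6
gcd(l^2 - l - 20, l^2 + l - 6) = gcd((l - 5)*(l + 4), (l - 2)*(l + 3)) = 1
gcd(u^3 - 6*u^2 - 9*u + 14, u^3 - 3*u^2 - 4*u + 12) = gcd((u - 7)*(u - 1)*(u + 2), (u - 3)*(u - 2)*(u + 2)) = u + 2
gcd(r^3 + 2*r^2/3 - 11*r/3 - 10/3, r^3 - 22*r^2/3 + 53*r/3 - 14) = r - 2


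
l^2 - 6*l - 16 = (l - 8)*(l + 2)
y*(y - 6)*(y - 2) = y^3 - 8*y^2 + 12*y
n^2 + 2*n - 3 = (n - 1)*(n + 3)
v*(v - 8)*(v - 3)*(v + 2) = v^4 - 9*v^3 + 2*v^2 + 48*v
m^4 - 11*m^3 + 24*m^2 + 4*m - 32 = (m - 8)*(m - 2)^2*(m + 1)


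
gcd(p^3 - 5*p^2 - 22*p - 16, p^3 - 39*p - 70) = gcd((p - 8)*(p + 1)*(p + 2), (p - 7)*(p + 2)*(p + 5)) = p + 2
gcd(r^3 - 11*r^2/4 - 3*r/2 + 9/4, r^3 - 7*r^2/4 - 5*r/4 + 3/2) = r^2 + r/4 - 3/4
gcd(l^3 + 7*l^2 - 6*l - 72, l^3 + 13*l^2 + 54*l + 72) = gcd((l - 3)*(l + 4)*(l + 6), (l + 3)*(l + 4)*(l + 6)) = l^2 + 10*l + 24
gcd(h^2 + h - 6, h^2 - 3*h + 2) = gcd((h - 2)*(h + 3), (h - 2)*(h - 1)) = h - 2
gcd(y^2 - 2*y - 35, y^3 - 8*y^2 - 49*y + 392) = y - 7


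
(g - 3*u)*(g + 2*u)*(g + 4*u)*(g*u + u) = g^4*u + 3*g^3*u^2 + g^3*u - 10*g^2*u^3 + 3*g^2*u^2 - 24*g*u^4 - 10*g*u^3 - 24*u^4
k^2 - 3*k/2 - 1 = (k - 2)*(k + 1/2)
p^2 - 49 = (p - 7)*(p + 7)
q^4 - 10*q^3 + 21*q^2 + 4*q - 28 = (q - 7)*(q - 2)^2*(q + 1)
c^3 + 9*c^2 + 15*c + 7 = (c + 1)^2*(c + 7)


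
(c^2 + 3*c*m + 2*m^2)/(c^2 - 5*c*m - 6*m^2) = (c + 2*m)/(c - 6*m)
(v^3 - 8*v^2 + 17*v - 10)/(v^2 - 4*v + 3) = (v^2 - 7*v + 10)/(v - 3)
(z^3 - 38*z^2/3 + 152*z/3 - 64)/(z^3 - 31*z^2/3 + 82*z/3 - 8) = (3*z - 8)/(3*z - 1)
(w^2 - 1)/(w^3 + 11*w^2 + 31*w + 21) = (w - 1)/(w^2 + 10*w + 21)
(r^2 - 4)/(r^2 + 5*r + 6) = (r - 2)/(r + 3)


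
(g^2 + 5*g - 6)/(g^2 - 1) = (g + 6)/(g + 1)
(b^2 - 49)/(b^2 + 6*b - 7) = (b - 7)/(b - 1)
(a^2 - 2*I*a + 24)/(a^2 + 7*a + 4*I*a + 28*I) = (a - 6*I)/(a + 7)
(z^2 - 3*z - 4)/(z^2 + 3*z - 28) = (z + 1)/(z + 7)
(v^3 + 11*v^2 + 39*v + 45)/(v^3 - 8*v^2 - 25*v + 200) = (v^2 + 6*v + 9)/(v^2 - 13*v + 40)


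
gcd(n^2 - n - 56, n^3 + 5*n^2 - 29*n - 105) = n + 7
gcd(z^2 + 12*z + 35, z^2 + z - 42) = z + 7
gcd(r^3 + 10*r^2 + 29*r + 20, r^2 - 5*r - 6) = r + 1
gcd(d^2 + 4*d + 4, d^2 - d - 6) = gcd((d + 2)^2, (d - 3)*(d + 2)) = d + 2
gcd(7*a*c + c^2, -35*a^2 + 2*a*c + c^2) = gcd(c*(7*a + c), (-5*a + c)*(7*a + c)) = 7*a + c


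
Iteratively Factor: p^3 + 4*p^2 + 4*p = (p + 2)*(p^2 + 2*p) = (p + 2)^2*(p)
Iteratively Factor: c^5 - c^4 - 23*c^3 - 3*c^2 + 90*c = (c - 5)*(c^4 + 4*c^3 - 3*c^2 - 18*c) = (c - 5)*(c + 3)*(c^3 + c^2 - 6*c) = c*(c - 5)*(c + 3)*(c^2 + c - 6) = c*(c - 5)*(c + 3)^2*(c - 2)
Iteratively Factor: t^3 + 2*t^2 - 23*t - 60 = (t + 4)*(t^2 - 2*t - 15) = (t - 5)*(t + 4)*(t + 3)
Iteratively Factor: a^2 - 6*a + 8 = (a - 4)*(a - 2)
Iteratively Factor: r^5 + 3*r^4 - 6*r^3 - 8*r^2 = (r + 4)*(r^4 - r^3 - 2*r^2) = (r + 1)*(r + 4)*(r^3 - 2*r^2) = r*(r + 1)*(r + 4)*(r^2 - 2*r) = r^2*(r + 1)*(r + 4)*(r - 2)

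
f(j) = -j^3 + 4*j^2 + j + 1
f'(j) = -3*j^2 + 8*j + 1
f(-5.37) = 265.83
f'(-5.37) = -128.47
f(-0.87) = 3.82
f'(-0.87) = -8.23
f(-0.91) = 4.16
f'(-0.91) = -8.76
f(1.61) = 8.81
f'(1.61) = 6.10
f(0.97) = 4.82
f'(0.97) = 5.94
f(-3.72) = 104.11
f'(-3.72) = -70.28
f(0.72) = 3.42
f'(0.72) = 5.20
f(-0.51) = 1.66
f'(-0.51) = -3.86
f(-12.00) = 2293.00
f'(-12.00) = -527.00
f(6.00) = -65.00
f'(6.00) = -59.00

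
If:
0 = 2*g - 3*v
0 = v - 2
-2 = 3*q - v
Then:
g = 3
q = 0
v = 2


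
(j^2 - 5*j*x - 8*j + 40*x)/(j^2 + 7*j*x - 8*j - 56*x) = (j - 5*x)/(j + 7*x)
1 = 1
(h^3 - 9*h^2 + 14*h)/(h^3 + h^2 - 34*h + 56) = h*(h - 7)/(h^2 + 3*h - 28)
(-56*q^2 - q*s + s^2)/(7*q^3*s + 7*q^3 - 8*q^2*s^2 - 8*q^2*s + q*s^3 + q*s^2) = (-56*q^2 - q*s + s^2)/(q*(7*q^2*s + 7*q^2 - 8*q*s^2 - 8*q*s + s^3 + s^2))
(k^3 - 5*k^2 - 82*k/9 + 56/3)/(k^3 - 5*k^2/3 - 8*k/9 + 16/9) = (3*k^2 - 11*k - 42)/(3*k^2 - k - 4)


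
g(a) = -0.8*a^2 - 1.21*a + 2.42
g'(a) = -1.6*a - 1.21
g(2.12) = -3.74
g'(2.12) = -4.60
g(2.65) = -6.40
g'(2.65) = -5.45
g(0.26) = 2.05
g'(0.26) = -1.63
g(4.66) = -20.59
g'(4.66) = -8.67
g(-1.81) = 1.99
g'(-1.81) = 1.69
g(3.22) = -9.77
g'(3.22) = -6.36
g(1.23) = -0.28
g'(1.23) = -3.18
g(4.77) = -21.55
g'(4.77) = -8.84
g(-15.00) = -159.43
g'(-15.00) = 22.79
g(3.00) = -8.41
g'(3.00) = -6.01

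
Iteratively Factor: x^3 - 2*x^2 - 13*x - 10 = (x - 5)*(x^2 + 3*x + 2) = (x - 5)*(x + 1)*(x + 2)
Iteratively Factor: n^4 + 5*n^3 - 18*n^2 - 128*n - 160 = (n + 2)*(n^3 + 3*n^2 - 24*n - 80) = (n + 2)*(n + 4)*(n^2 - n - 20) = (n + 2)*(n + 4)^2*(n - 5)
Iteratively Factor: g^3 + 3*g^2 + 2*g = (g + 1)*(g^2 + 2*g) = g*(g + 1)*(g + 2)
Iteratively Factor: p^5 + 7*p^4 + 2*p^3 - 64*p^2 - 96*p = (p - 3)*(p^4 + 10*p^3 + 32*p^2 + 32*p) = (p - 3)*(p + 2)*(p^3 + 8*p^2 + 16*p) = p*(p - 3)*(p + 2)*(p^2 + 8*p + 16) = p*(p - 3)*(p + 2)*(p + 4)*(p + 4)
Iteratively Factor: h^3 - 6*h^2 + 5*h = (h - 1)*(h^2 - 5*h) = h*(h - 1)*(h - 5)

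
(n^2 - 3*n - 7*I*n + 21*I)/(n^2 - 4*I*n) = (n^2 - 3*n - 7*I*n + 21*I)/(n*(n - 4*I))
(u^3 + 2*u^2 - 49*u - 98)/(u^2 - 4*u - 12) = (u^2 - 49)/(u - 6)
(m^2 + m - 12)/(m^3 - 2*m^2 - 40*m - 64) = (m - 3)/(m^2 - 6*m - 16)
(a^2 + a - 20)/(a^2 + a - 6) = (a^2 + a - 20)/(a^2 + a - 6)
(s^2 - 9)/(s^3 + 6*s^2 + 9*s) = (s - 3)/(s*(s + 3))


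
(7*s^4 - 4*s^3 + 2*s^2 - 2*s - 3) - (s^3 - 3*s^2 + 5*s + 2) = 7*s^4 - 5*s^3 + 5*s^2 - 7*s - 5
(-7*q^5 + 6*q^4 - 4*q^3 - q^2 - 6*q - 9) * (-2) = 14*q^5 - 12*q^4 + 8*q^3 + 2*q^2 + 12*q + 18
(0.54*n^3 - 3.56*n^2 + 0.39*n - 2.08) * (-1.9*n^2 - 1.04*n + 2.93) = -1.026*n^5 + 6.2024*n^4 + 4.5436*n^3 - 6.8844*n^2 + 3.3059*n - 6.0944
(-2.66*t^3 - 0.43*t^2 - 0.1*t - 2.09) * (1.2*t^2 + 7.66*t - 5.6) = -3.192*t^5 - 20.8916*t^4 + 11.4822*t^3 - 0.866*t^2 - 15.4494*t + 11.704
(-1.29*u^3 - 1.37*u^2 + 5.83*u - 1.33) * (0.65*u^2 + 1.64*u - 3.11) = -0.8385*u^5 - 3.0061*u^4 + 5.5546*u^3 + 12.9574*u^2 - 20.3125*u + 4.1363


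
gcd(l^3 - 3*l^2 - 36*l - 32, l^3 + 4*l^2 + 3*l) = l + 1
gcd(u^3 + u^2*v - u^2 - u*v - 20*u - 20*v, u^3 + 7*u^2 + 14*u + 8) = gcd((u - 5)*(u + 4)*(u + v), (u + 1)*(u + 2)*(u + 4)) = u + 4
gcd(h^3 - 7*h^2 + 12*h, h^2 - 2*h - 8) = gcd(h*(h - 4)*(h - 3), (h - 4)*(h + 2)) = h - 4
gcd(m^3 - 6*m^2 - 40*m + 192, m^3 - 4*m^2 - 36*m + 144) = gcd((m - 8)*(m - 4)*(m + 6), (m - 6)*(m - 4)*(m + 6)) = m^2 + 2*m - 24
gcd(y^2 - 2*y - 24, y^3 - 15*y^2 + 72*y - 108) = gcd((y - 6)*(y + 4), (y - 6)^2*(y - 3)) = y - 6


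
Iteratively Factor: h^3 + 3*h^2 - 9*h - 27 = (h + 3)*(h^2 - 9) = (h - 3)*(h + 3)*(h + 3)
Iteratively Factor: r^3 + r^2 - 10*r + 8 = (r - 2)*(r^2 + 3*r - 4) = (r - 2)*(r + 4)*(r - 1)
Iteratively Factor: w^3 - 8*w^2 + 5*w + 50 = (w - 5)*(w^2 - 3*w - 10) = (w - 5)*(w + 2)*(w - 5)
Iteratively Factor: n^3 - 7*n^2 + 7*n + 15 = (n - 3)*(n^2 - 4*n - 5) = (n - 5)*(n - 3)*(n + 1)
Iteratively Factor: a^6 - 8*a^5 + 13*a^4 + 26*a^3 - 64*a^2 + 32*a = (a - 1)*(a^5 - 7*a^4 + 6*a^3 + 32*a^2 - 32*a) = (a - 4)*(a - 1)*(a^4 - 3*a^3 - 6*a^2 + 8*a) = (a - 4)*(a - 1)*(a + 2)*(a^3 - 5*a^2 + 4*a) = (a - 4)^2*(a - 1)*(a + 2)*(a^2 - a) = (a - 4)^2*(a - 1)^2*(a + 2)*(a)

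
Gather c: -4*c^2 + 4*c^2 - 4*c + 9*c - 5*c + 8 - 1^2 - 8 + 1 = 0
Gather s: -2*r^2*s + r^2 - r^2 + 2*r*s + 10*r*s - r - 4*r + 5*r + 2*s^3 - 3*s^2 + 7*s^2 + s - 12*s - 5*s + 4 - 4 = 2*s^3 + 4*s^2 + s*(-2*r^2 + 12*r - 16)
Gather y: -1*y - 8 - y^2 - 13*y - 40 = -y^2 - 14*y - 48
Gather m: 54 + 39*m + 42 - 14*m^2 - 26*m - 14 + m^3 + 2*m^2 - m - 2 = m^3 - 12*m^2 + 12*m + 80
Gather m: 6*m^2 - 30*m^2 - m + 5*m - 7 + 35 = -24*m^2 + 4*m + 28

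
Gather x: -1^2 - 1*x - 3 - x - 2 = -2*x - 6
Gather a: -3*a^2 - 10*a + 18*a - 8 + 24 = -3*a^2 + 8*a + 16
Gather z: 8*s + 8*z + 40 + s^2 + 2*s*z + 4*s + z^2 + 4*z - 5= s^2 + 12*s + z^2 + z*(2*s + 12) + 35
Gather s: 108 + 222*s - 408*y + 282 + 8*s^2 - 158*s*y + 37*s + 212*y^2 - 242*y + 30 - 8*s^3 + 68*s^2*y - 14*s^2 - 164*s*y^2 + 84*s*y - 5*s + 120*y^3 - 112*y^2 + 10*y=-8*s^3 + s^2*(68*y - 6) + s*(-164*y^2 - 74*y + 254) + 120*y^3 + 100*y^2 - 640*y + 420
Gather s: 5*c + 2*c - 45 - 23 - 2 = 7*c - 70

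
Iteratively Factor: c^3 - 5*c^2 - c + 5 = (c + 1)*(c^2 - 6*c + 5) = (c - 1)*(c + 1)*(c - 5)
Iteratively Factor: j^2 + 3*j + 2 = (j + 2)*(j + 1)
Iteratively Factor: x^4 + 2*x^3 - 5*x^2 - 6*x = (x - 2)*(x^3 + 4*x^2 + 3*x) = (x - 2)*(x + 1)*(x^2 + 3*x) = (x - 2)*(x + 1)*(x + 3)*(x)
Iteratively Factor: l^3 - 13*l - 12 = (l + 3)*(l^2 - 3*l - 4) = (l - 4)*(l + 3)*(l + 1)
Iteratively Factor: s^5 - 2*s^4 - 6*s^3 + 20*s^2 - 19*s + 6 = (s - 1)*(s^4 - s^3 - 7*s^2 + 13*s - 6) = (s - 1)^2*(s^3 - 7*s + 6) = (s - 1)^2*(s + 3)*(s^2 - 3*s + 2) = (s - 1)^3*(s + 3)*(s - 2)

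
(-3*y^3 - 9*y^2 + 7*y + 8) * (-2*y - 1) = 6*y^4 + 21*y^3 - 5*y^2 - 23*y - 8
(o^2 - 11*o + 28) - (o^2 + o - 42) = 70 - 12*o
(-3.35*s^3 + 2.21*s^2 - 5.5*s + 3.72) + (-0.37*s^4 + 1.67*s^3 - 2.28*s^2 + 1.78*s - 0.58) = -0.37*s^4 - 1.68*s^3 - 0.0699999999999998*s^2 - 3.72*s + 3.14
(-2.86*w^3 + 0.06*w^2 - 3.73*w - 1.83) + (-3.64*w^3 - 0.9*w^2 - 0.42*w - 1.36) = -6.5*w^3 - 0.84*w^2 - 4.15*w - 3.19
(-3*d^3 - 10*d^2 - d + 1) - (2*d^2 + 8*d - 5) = -3*d^3 - 12*d^2 - 9*d + 6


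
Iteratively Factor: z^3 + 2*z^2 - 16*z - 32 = (z + 2)*(z^2 - 16) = (z + 2)*(z + 4)*(z - 4)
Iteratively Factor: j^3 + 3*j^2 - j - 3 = (j + 1)*(j^2 + 2*j - 3) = (j + 1)*(j + 3)*(j - 1)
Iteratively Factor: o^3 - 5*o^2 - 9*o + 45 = (o - 5)*(o^2 - 9) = (o - 5)*(o + 3)*(o - 3)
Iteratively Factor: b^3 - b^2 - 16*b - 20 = (b + 2)*(b^2 - 3*b - 10) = (b + 2)^2*(b - 5)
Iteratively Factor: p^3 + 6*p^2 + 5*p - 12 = (p + 3)*(p^2 + 3*p - 4) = (p + 3)*(p + 4)*(p - 1)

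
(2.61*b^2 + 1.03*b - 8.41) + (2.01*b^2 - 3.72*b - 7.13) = 4.62*b^2 - 2.69*b - 15.54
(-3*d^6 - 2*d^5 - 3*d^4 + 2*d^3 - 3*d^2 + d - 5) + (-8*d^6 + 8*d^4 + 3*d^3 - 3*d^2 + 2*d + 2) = -11*d^6 - 2*d^5 + 5*d^4 + 5*d^3 - 6*d^2 + 3*d - 3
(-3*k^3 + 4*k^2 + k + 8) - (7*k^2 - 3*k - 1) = -3*k^3 - 3*k^2 + 4*k + 9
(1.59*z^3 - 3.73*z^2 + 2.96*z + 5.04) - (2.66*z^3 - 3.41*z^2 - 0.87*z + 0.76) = -1.07*z^3 - 0.32*z^2 + 3.83*z + 4.28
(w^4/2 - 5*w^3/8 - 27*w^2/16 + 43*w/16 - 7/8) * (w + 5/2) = w^5/2 + 5*w^4/8 - 13*w^3/4 - 49*w^2/32 + 187*w/32 - 35/16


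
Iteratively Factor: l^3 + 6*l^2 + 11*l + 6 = (l + 2)*(l^2 + 4*l + 3) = (l + 2)*(l + 3)*(l + 1)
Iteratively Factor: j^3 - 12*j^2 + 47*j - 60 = (j - 5)*(j^2 - 7*j + 12) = (j - 5)*(j - 4)*(j - 3)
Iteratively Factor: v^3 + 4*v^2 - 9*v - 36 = (v + 4)*(v^2 - 9) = (v + 3)*(v + 4)*(v - 3)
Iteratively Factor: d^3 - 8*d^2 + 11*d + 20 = (d + 1)*(d^2 - 9*d + 20) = (d - 4)*(d + 1)*(d - 5)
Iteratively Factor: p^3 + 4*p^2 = (p + 4)*(p^2) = p*(p + 4)*(p)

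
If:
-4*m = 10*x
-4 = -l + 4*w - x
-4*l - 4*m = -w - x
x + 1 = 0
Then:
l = -49/15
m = 5/2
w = -31/15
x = -1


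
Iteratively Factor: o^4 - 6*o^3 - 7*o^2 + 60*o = (o + 3)*(o^3 - 9*o^2 + 20*o) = o*(o + 3)*(o^2 - 9*o + 20) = o*(o - 4)*(o + 3)*(o - 5)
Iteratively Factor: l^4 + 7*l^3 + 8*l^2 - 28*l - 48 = (l - 2)*(l^3 + 9*l^2 + 26*l + 24) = (l - 2)*(l + 3)*(l^2 + 6*l + 8) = (l - 2)*(l + 2)*(l + 3)*(l + 4)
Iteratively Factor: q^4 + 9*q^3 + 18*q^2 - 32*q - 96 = (q + 4)*(q^3 + 5*q^2 - 2*q - 24) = (q - 2)*(q + 4)*(q^2 + 7*q + 12) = (q - 2)*(q + 3)*(q + 4)*(q + 4)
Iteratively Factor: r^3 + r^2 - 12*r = (r + 4)*(r^2 - 3*r) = r*(r + 4)*(r - 3)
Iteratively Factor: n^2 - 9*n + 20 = (n - 4)*(n - 5)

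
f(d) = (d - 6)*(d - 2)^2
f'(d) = (d - 6)*(2*d - 4) + (d - 2)^2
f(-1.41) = -86.16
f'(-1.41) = 62.16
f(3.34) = -4.78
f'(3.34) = -5.33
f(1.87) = -0.07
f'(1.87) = 1.09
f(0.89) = -6.30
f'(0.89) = 12.58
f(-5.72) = -698.49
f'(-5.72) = 240.56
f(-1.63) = -100.54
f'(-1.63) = 68.57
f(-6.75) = -976.17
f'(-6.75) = 299.69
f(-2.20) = -144.65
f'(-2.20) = 86.52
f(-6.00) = -768.00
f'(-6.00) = 256.00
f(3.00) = -3.00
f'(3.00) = -5.00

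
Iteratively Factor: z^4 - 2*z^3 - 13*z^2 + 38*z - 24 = (z - 2)*(z^3 - 13*z + 12) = (z - 2)*(z + 4)*(z^2 - 4*z + 3) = (z - 3)*(z - 2)*(z + 4)*(z - 1)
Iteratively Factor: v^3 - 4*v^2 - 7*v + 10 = (v - 1)*(v^2 - 3*v - 10) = (v - 5)*(v - 1)*(v + 2)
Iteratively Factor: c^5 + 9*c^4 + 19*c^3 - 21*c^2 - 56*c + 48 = (c - 1)*(c^4 + 10*c^3 + 29*c^2 + 8*c - 48) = (c - 1)*(c + 4)*(c^3 + 6*c^2 + 5*c - 12) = (c - 1)*(c + 4)^2*(c^2 + 2*c - 3) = (c - 1)*(c + 3)*(c + 4)^2*(c - 1)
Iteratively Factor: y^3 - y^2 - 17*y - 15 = (y - 5)*(y^2 + 4*y + 3) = (y - 5)*(y + 3)*(y + 1)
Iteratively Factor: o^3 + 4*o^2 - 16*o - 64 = (o + 4)*(o^2 - 16) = (o + 4)^2*(o - 4)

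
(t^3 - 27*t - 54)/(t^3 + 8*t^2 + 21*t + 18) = (t - 6)/(t + 2)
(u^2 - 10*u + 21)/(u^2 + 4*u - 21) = (u - 7)/(u + 7)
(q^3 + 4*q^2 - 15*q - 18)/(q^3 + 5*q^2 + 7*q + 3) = (q^2 + 3*q - 18)/(q^2 + 4*q + 3)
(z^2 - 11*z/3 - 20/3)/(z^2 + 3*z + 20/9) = 3*(z - 5)/(3*z + 5)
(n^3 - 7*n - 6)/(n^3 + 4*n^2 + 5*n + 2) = (n - 3)/(n + 1)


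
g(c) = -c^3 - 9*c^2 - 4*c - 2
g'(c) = -3*c^2 - 18*c - 4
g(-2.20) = -26.11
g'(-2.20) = 21.08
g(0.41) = -5.22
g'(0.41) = -11.88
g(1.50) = -31.62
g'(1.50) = -37.75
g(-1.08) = -6.92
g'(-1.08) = 11.94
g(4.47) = -289.02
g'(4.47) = -144.40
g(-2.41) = -30.64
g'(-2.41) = 21.96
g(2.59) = -90.11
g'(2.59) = -70.74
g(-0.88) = -4.77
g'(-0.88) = 9.52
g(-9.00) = 34.00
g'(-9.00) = -85.00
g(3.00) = -122.00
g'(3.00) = -85.00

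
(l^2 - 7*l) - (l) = l^2 - 8*l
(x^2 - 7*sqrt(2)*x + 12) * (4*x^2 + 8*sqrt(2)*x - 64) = 4*x^4 - 20*sqrt(2)*x^3 - 128*x^2 + 544*sqrt(2)*x - 768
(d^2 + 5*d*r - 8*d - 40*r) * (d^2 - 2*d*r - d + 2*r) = d^4 + 3*d^3*r - 9*d^3 - 10*d^2*r^2 - 27*d^2*r + 8*d^2 + 90*d*r^2 + 24*d*r - 80*r^2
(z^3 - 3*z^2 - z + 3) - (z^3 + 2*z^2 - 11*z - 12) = -5*z^2 + 10*z + 15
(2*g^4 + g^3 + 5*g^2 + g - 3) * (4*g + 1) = 8*g^5 + 6*g^4 + 21*g^3 + 9*g^2 - 11*g - 3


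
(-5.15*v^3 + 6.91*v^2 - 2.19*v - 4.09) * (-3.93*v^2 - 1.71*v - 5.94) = 20.2395*v^5 - 18.3498*v^4 + 27.3816*v^3 - 21.2268*v^2 + 20.0025*v + 24.2946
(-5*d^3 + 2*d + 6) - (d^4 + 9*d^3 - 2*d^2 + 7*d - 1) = -d^4 - 14*d^3 + 2*d^2 - 5*d + 7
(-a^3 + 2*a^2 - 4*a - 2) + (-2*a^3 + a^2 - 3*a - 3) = -3*a^3 + 3*a^2 - 7*a - 5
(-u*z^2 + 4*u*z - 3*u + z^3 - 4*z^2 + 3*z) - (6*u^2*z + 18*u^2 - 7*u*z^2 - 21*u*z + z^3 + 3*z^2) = -6*u^2*z - 18*u^2 + 6*u*z^2 + 25*u*z - 3*u - 7*z^2 + 3*z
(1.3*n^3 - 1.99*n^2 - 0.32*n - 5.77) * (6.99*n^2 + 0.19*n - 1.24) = 9.087*n^5 - 13.6631*n^4 - 4.2269*n^3 - 37.9255*n^2 - 0.6995*n + 7.1548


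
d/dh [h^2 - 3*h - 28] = 2*h - 3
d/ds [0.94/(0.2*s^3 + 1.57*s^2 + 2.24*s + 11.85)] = (-0.564*s^2 - 2.9516*s - 2.1056)/(0.2*s^3 + 1.57*s^2 + 2.24*s + 11.85)^2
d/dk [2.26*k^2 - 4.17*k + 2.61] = 4.52*k - 4.17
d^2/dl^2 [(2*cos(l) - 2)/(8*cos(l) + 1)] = 18*(-cos(l) + 4*cos(2*l) - 12)/(8*cos(l) + 1)^3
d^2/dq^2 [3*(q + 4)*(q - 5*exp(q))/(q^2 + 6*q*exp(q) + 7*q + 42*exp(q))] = 3*(2*(q + 4)*(q - 5*exp(q))*(6*q*exp(q) + 2*q + 48*exp(q) + 7)^2 + (-5*(q + 4)*exp(q) - 10*exp(q) + 2)*(q^2 + 6*q*exp(q) + 7*q + 42*exp(q))^2 + 2*(-(q + 4)*(q - 5*exp(q))*(3*q*exp(q) + 27*exp(q) + 1) + (q + 4)*(5*exp(q) - 1)*(6*q*exp(q) + 2*q + 48*exp(q) + 7) - (q - 5*exp(q))*(6*q*exp(q) + 2*q + 48*exp(q) + 7))*(q^2 + 6*q*exp(q) + 7*q + 42*exp(q)))/(q^2 + 6*q*exp(q) + 7*q + 42*exp(q))^3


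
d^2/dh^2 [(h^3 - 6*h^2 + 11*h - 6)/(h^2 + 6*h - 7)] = 180/(h^3 + 21*h^2 + 147*h + 343)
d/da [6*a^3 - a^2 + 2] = 2*a*(9*a - 1)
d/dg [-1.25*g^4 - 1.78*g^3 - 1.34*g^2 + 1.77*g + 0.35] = -5.0*g^3 - 5.34*g^2 - 2.68*g + 1.77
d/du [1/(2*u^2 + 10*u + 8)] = (-u - 5/2)/(u^2 + 5*u + 4)^2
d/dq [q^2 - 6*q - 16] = 2*q - 6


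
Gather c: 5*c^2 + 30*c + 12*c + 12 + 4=5*c^2 + 42*c + 16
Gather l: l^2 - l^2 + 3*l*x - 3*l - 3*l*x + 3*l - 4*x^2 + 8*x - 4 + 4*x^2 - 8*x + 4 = 0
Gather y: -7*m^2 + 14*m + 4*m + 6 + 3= -7*m^2 + 18*m + 9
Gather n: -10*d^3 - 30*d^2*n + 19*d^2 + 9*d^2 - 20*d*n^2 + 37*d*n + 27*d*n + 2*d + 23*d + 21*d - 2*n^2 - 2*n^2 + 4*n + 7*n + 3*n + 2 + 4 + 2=-10*d^3 + 28*d^2 + 46*d + n^2*(-20*d - 4) + n*(-30*d^2 + 64*d + 14) + 8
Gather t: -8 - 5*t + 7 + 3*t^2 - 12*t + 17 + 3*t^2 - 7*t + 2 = 6*t^2 - 24*t + 18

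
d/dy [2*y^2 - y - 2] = 4*y - 1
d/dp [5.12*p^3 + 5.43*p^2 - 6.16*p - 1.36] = 15.36*p^2 + 10.86*p - 6.16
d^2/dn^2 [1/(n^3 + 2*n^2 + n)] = 2*(6*n^2 + 4*n + 1)/(n^3*(n^4 + 4*n^3 + 6*n^2 + 4*n + 1))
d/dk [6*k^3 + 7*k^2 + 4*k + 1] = 18*k^2 + 14*k + 4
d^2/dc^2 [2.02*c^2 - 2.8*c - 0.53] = 4.04000000000000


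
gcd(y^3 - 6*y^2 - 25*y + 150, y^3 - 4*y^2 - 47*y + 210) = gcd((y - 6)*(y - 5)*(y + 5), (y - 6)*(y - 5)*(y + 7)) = y^2 - 11*y + 30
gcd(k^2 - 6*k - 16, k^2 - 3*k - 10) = k + 2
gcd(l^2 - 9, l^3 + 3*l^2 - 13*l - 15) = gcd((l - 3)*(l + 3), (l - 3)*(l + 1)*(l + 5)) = l - 3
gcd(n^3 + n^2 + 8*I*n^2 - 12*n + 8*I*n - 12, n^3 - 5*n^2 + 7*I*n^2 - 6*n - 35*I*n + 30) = n + 6*I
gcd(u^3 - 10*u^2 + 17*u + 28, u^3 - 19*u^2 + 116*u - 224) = u^2 - 11*u + 28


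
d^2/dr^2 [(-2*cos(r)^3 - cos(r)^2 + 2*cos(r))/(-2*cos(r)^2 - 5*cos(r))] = (-8*sin(r)^4 + 198*sin(r)^2 - 90*cos(r) - 15*cos(3*r) - 126)/(2*cos(r) + 5)^3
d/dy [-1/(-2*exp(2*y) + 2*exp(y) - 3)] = (2 - 4*exp(y))*exp(y)/(2*exp(2*y) - 2*exp(y) + 3)^2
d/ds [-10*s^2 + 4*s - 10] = 4 - 20*s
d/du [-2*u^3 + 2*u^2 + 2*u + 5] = -6*u^2 + 4*u + 2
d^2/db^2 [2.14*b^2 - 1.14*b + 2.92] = 4.28000000000000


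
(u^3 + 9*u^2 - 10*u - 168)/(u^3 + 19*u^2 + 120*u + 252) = (u - 4)/(u + 6)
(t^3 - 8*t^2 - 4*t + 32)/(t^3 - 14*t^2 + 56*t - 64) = (t + 2)/(t - 4)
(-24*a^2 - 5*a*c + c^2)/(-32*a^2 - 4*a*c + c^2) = (3*a + c)/(4*a + c)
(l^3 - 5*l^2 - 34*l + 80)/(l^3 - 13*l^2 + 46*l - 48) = (l + 5)/(l - 3)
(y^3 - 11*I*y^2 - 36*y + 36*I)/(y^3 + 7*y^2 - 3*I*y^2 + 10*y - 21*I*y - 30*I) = (y^2 - 8*I*y - 12)/(y^2 + 7*y + 10)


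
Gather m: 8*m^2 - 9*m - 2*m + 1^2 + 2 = 8*m^2 - 11*m + 3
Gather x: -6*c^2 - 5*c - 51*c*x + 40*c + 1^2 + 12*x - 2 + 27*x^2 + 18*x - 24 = -6*c^2 + 35*c + 27*x^2 + x*(30 - 51*c) - 25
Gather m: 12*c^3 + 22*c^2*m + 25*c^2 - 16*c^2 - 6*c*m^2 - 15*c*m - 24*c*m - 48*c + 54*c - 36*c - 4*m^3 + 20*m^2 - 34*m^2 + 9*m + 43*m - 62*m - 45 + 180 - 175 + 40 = 12*c^3 + 9*c^2 - 30*c - 4*m^3 + m^2*(-6*c - 14) + m*(22*c^2 - 39*c - 10)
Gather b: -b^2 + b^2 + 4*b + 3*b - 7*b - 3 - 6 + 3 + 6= 0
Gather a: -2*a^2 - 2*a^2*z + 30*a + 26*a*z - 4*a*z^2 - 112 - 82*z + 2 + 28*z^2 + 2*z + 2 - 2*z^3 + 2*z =a^2*(-2*z - 2) + a*(-4*z^2 + 26*z + 30) - 2*z^3 + 28*z^2 - 78*z - 108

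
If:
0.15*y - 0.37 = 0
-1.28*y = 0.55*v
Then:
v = -5.74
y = 2.47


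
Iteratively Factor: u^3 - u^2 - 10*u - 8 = (u + 1)*(u^2 - 2*u - 8) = (u - 4)*(u + 1)*(u + 2)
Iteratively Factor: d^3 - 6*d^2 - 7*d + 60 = (d + 3)*(d^2 - 9*d + 20) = (d - 4)*(d + 3)*(d - 5)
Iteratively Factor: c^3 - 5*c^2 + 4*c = (c)*(c^2 - 5*c + 4) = c*(c - 4)*(c - 1)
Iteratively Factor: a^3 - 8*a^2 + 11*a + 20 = (a - 5)*(a^2 - 3*a - 4) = (a - 5)*(a + 1)*(a - 4)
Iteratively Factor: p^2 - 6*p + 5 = (p - 1)*(p - 5)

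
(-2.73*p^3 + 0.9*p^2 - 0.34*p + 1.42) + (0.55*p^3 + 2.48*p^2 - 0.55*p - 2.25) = -2.18*p^3 + 3.38*p^2 - 0.89*p - 0.83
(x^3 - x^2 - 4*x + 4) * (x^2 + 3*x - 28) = x^5 + 2*x^4 - 35*x^3 + 20*x^2 + 124*x - 112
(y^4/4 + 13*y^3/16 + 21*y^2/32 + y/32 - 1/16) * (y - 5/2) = y^5/4 + 3*y^4/16 - 11*y^3/8 - 103*y^2/64 - 9*y/64 + 5/32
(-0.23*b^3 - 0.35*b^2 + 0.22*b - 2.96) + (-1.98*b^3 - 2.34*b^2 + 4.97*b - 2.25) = -2.21*b^3 - 2.69*b^2 + 5.19*b - 5.21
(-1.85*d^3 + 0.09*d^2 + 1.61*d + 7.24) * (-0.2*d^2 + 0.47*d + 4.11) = 0.37*d^5 - 0.8875*d^4 - 7.8832*d^3 - 0.3214*d^2 + 10.0199*d + 29.7564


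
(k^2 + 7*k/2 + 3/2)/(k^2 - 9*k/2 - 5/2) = (k + 3)/(k - 5)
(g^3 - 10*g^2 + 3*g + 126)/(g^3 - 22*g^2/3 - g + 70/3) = 3*(g^2 - 3*g - 18)/(3*g^2 - g - 10)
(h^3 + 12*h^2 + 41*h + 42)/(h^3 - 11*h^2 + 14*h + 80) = (h^2 + 10*h + 21)/(h^2 - 13*h + 40)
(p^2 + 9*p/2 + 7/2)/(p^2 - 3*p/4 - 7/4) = 2*(2*p + 7)/(4*p - 7)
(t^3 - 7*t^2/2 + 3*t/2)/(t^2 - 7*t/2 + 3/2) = t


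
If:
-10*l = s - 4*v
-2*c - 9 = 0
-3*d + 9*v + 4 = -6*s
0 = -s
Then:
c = -9/2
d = 3*v + 4/3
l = 2*v/5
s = 0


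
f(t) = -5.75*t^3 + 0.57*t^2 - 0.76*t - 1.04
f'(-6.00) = -628.60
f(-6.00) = 1266.04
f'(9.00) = -1387.75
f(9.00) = -4153.46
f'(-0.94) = -17.07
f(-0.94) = 4.95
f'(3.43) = -199.79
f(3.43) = -228.97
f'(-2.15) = -82.95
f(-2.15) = 60.37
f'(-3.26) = -187.80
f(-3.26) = 206.71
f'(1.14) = -21.88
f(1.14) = -9.68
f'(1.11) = -20.75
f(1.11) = -9.05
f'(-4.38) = -336.68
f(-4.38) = 496.38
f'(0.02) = -0.74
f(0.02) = -1.06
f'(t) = -17.25*t^2 + 1.14*t - 0.76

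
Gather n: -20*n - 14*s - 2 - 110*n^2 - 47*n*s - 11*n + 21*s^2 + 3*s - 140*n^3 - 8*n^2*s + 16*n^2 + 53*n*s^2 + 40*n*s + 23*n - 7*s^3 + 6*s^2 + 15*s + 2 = -140*n^3 + n^2*(-8*s - 94) + n*(53*s^2 - 7*s - 8) - 7*s^3 + 27*s^2 + 4*s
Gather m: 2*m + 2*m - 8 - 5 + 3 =4*m - 10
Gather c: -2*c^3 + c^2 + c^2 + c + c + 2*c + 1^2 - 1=-2*c^3 + 2*c^2 + 4*c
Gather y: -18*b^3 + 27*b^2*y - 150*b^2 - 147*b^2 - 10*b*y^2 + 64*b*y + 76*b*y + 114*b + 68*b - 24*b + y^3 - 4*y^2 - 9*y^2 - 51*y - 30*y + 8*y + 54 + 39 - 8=-18*b^3 - 297*b^2 + 158*b + y^3 + y^2*(-10*b - 13) + y*(27*b^2 + 140*b - 73) + 85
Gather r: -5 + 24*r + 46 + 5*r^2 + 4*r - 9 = 5*r^2 + 28*r + 32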